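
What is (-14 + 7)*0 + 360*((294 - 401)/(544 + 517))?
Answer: -38520/1061 ≈ -36.305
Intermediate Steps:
(-14 + 7)*0 + 360*((294 - 401)/(544 + 517)) = -7*0 + 360*(-107/1061) = 0 + 360*(-107*1/1061) = 0 + 360*(-107/1061) = 0 - 38520/1061 = -38520/1061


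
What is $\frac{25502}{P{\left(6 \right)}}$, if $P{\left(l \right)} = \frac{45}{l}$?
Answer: $\frac{51004}{15} \approx 3400.3$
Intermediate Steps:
$\frac{25502}{P{\left(6 \right)}} = \frac{25502}{45 \cdot \frac{1}{6}} = \frac{25502}{\frac{15}{2}} = 25502 \cdot \frac{2}{15} = \frac{51004}{15}$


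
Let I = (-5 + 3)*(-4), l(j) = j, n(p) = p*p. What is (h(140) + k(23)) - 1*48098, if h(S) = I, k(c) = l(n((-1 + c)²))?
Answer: 186166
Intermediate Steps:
n(p) = p²
k(c) = (-1 + c)⁴ (k(c) = ((-1 + c)²)² = (-1 + c)⁴)
I = 8 (I = -2*(-4) = 8)
h(S) = 8
(h(140) + k(23)) - 1*48098 = (8 + (-1 + 23)⁴) - 1*48098 = (8 + 22⁴) - 48098 = (8 + 234256) - 48098 = 234264 - 48098 = 186166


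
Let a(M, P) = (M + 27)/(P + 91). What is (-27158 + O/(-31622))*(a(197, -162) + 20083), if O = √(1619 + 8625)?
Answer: -38718318702/71 - 1425669*√2561/1122581 ≈ -5.4533e+8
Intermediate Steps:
O = 2*√2561 (O = √10244 = 2*√2561 ≈ 101.21)
a(M, P) = (27 + M)/(91 + P)
(-27158 + O/(-31622))*(a(197, -162) + 20083) = (-27158 + (2*√2561)/(-31622))*((27 + 197)/(91 - 162) + 20083) = (-27158 + (2*√2561)*(-1/31622))*(224/(-71) + 20083) = (-27158 - √2561/15811)*(-1/71*224 + 20083) = (-27158 - √2561/15811)*(-224/71 + 20083) = (-27158 - √2561/15811)*(1425669/71) = -38718318702/71 - 1425669*√2561/1122581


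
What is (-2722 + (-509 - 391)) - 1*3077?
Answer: -6699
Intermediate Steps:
(-2722 + (-509 - 391)) - 1*3077 = (-2722 - 900) - 3077 = -3622 - 3077 = -6699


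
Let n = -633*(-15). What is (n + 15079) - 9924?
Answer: 14650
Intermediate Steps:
n = 9495
(n + 15079) - 9924 = (9495 + 15079) - 9924 = 24574 - 9924 = 14650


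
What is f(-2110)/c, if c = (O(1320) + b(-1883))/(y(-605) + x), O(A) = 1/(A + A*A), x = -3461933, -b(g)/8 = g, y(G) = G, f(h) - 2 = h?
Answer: 12727464772946880/26267398081 ≈ 4.8453e+5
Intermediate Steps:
f(h) = 2 + h
b(g) = -8*g
O(A) = 1/(A + A²)
c = -26267398081/6037696761360 (c = (1/(1320*(1 + 1320)) - 8*(-1883))/(-605 - 3461933) = ((1/1320)/1321 + 15064)/(-3462538) = ((1/1320)*(1/1321) + 15064)*(-1/3462538) = (1/1743720 + 15064)*(-1/3462538) = (26267398081/1743720)*(-1/3462538) = -26267398081/6037696761360 ≈ -0.0043506)
f(-2110)/c = (2 - 2110)/(-26267398081/6037696761360) = -2108*(-6037696761360/26267398081) = 12727464772946880/26267398081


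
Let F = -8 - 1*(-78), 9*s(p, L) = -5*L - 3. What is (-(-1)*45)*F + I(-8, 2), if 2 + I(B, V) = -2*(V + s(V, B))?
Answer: 28222/9 ≈ 3135.8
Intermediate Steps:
s(p, L) = -⅓ - 5*L/9 (s(p, L) = (-5*L - 3)/9 = (-3 - 5*L)/9 = -⅓ - 5*L/9)
F = 70 (F = -8 + 78 = 70)
I(B, V) = -4/3 - 2*V + 10*B/9 (I(B, V) = -2 - 2*(V + (-⅓ - 5*B/9)) = -2 - 2*(-⅓ + V - 5*B/9) = -2 + (⅔ - 2*V + 10*B/9) = -4/3 - 2*V + 10*B/9)
(-(-1)*45)*F + I(-8, 2) = -(-1)*45*70 + (-4/3 - 2*2 + (10/9)*(-8)) = -1*(-45)*70 + (-4/3 - 4 - 80/9) = 45*70 - 128/9 = 3150 - 128/9 = 28222/9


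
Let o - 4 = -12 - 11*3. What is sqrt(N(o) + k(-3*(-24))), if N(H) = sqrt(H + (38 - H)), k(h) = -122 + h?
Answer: sqrt(-50 + sqrt(38)) ≈ 6.6208*I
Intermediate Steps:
o = -41 (o = 4 + (-12 - 11*3) = 4 + (-12 - 33) = 4 - 45 = -41)
N(H) = sqrt(38)
sqrt(N(o) + k(-3*(-24))) = sqrt(sqrt(38) + (-122 - 3*(-24))) = sqrt(sqrt(38) + (-122 + 72)) = sqrt(sqrt(38) - 50) = sqrt(-50 + sqrt(38))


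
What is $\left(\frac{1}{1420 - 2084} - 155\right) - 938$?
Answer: $- \frac{725753}{664} \approx -1093.0$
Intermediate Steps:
$\left(\frac{1}{1420 - 2084} - 155\right) - 938 = \left(\frac{1}{-664} - 155\right) - 938 = \left(- \frac{1}{664} - 155\right) - 938 = - \frac{102921}{664} - 938 = - \frac{725753}{664}$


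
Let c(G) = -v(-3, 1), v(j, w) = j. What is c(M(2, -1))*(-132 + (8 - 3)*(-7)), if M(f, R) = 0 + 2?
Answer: -501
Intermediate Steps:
M(f, R) = 2
c(G) = 3 (c(G) = -1*(-3) = 3)
c(M(2, -1))*(-132 + (8 - 3)*(-7)) = 3*(-132 + (8 - 3)*(-7)) = 3*(-132 + 5*(-7)) = 3*(-132 - 35) = 3*(-167) = -501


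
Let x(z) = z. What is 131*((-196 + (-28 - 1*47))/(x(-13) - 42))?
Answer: 35501/55 ≈ 645.47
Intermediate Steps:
131*((-196 + (-28 - 1*47))/(x(-13) - 42)) = 131*((-196 + (-28 - 1*47))/(-13 - 42)) = 131*((-196 + (-28 - 47))/(-55)) = 131*((-196 - 75)*(-1/55)) = 131*(-271*(-1/55)) = 131*(271/55) = 35501/55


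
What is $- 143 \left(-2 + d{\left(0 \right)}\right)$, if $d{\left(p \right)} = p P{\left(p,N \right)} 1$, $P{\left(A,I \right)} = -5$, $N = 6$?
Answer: $286$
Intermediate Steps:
$d{\left(p \right)} = - 5 p$ ($d{\left(p \right)} = p \left(-5\right) 1 = - 5 p 1 = - 5 p$)
$- 143 \left(-2 + d{\left(0 \right)}\right) = - 143 \left(-2 - 0\right) = - 143 \left(-2 + 0\right) = \left(-143\right) \left(-2\right) = 286$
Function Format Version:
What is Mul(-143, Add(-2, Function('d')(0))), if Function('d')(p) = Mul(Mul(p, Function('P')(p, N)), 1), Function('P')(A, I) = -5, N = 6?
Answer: 286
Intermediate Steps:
Function('d')(p) = Mul(-5, p) (Function('d')(p) = Mul(Mul(p, -5), 1) = Mul(Mul(-5, p), 1) = Mul(-5, p))
Mul(-143, Add(-2, Function('d')(0))) = Mul(-143, Add(-2, Mul(-5, 0))) = Mul(-143, Add(-2, 0)) = Mul(-143, -2) = 286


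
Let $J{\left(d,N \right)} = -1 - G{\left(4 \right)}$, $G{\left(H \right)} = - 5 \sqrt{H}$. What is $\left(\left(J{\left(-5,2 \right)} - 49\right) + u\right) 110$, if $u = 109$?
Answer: $7590$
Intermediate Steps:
$J{\left(d,N \right)} = 9$ ($J{\left(d,N \right)} = -1 - - 5 \sqrt{4} = -1 - \left(-5\right) 2 = -1 - -10 = -1 + 10 = 9$)
$\left(\left(J{\left(-5,2 \right)} - 49\right) + u\right) 110 = \left(\left(9 - 49\right) + 109\right) 110 = \left(-40 + 109\right) 110 = 69 \cdot 110 = 7590$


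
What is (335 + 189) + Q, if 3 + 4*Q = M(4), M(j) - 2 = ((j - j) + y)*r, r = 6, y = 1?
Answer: 2101/4 ≈ 525.25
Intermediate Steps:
M(j) = 8 (M(j) = 2 + ((j - j) + 1)*6 = 2 + (0 + 1)*6 = 2 + 1*6 = 2 + 6 = 8)
Q = 5/4 (Q = -3/4 + (1/4)*8 = -3/4 + 2 = 5/4 ≈ 1.2500)
(335 + 189) + Q = (335 + 189) + 5/4 = 524 + 5/4 = 2101/4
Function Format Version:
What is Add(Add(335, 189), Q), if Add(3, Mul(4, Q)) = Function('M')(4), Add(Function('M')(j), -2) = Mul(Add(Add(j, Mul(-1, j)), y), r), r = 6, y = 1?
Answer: Rational(2101, 4) ≈ 525.25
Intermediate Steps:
Function('M')(j) = 8 (Function('M')(j) = Add(2, Mul(Add(Add(j, Mul(-1, j)), 1), 6)) = Add(2, Mul(Add(0, 1), 6)) = Add(2, Mul(1, 6)) = Add(2, 6) = 8)
Q = Rational(5, 4) (Q = Add(Rational(-3, 4), Mul(Rational(1, 4), 8)) = Add(Rational(-3, 4), 2) = Rational(5, 4) ≈ 1.2500)
Add(Add(335, 189), Q) = Add(Add(335, 189), Rational(5, 4)) = Add(524, Rational(5, 4)) = Rational(2101, 4)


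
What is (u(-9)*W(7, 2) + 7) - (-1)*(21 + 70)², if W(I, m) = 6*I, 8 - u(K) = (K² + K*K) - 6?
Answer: 2072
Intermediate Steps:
u(K) = 14 - 2*K² (u(K) = 8 - ((K² + K*K) - 6) = 8 - ((K² + K²) - 6) = 8 - (2*K² - 6) = 8 - (-6 + 2*K²) = 8 + (6 - 2*K²) = 14 - 2*K²)
(u(-9)*W(7, 2) + 7) - (-1)*(21 + 70)² = ((14 - 2*(-9)²)*(6*7) + 7) - (-1)*(21 + 70)² = ((14 - 2*81)*42 + 7) - (-1)*91² = ((14 - 162)*42 + 7) - (-1)*8281 = (-148*42 + 7) - 1*(-8281) = (-6216 + 7) + 8281 = -6209 + 8281 = 2072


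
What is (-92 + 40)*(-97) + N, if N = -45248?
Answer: -40204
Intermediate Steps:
(-92 + 40)*(-97) + N = (-92 + 40)*(-97) - 45248 = -52*(-97) - 45248 = 5044 - 45248 = -40204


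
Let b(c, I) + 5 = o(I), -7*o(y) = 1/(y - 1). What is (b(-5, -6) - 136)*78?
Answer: -538824/49 ≈ -10996.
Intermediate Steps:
o(y) = -1/(7*(-1 + y)) (o(y) = -1/(7*(y - 1)) = -1/(7*(-1 + y)))
b(c, I) = -5 - 1/(-7 + 7*I)
(b(-5, -6) - 136)*78 = ((34 - 35*(-6))/(7*(-1 - 6)) - 136)*78 = ((⅐)*(34 + 210)/(-7) - 136)*78 = ((⅐)*(-⅐)*244 - 136)*78 = (-244/49 - 136)*78 = -6908/49*78 = -538824/49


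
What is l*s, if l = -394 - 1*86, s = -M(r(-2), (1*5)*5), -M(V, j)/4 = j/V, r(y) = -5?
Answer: 9600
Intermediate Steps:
M(V, j) = -4*j/V
s = -20 (s = -(-4)*(1*5)*5/(-5) = -(-4)*5*5*(-1)/5 = -(-4)*25*(-1)/5 = -1*20 = -20)
l = -480 (l = -394 - 86 = -480)
l*s = -480*(-20) = 9600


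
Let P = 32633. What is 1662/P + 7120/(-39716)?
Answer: -41584742/324013057 ≈ -0.12834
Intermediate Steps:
1662/P + 7120/(-39716) = 1662/32633 + 7120/(-39716) = 1662*(1/32633) + 7120*(-1/39716) = 1662/32633 - 1780/9929 = -41584742/324013057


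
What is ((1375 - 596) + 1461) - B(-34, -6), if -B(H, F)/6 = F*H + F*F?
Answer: 3680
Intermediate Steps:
B(H, F) = -6*F² - 6*F*H (B(H, F) = -6*(F*H + F*F) = -6*(F*H + F²) = -6*(F² + F*H) = -6*F² - 6*F*H)
((1375 - 596) + 1461) - B(-34, -6) = ((1375 - 596) + 1461) - (-6)*(-6)*(-6 - 34) = (779 + 1461) - (-6)*(-6)*(-40) = 2240 - 1*(-1440) = 2240 + 1440 = 3680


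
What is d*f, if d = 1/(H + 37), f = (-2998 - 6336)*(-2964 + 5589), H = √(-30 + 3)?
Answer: -453282375/698 + 36752625*I*√3/698 ≈ -6.494e+5 + 91200.0*I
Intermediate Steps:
H = 3*I*√3 (H = √(-27) = 3*I*√3 ≈ 5.1962*I)
f = -24501750 (f = -9334*2625 = -24501750)
d = 1/(37 + 3*I*√3) (d = 1/(3*I*√3 + 37) = 1/(37 + 3*I*√3) ≈ 0.026504 - 0.0037222*I)
d*f = (37/1396 - 3*I*√3/1396)*(-24501750) = -453282375/698 + 36752625*I*√3/698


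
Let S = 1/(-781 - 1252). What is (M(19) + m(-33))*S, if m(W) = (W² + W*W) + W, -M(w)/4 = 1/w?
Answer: -40751/38627 ≈ -1.0550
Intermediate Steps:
S = -1/2033 (S = 1/(-2033) = -1/2033 ≈ -0.00049188)
M(w) = -4/w
m(W) = W + 2*W² (m(W) = (W² + W²) + W = 2*W² + W = W + 2*W²)
(M(19) + m(-33))*S = (-4/19 - 33*(1 + 2*(-33)))*(-1/2033) = (-4*1/19 - 33*(1 - 66))*(-1/2033) = (-4/19 - 33*(-65))*(-1/2033) = (-4/19 + 2145)*(-1/2033) = (40751/19)*(-1/2033) = -40751/38627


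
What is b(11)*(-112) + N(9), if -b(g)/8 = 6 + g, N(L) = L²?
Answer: 15313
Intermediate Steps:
b(g) = -48 - 8*g (b(g) = -8*(6 + g) = -48 - 8*g)
b(11)*(-112) + N(9) = (-48 - 8*11)*(-112) + 9² = (-48 - 88)*(-112) + 81 = -136*(-112) + 81 = 15232 + 81 = 15313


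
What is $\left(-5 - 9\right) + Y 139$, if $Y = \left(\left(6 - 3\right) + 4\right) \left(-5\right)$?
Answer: $-4879$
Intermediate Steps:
$Y = -35$ ($Y = \left(3 + 4\right) \left(-5\right) = 7 \left(-5\right) = -35$)
$\left(-5 - 9\right) + Y 139 = \left(-5 - 9\right) - 4865 = -14 - 4865 = -4879$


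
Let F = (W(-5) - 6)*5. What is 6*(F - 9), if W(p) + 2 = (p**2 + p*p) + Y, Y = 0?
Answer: 1206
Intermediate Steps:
W(p) = -2 + 2*p**2 (W(p) = -2 + ((p**2 + p*p) + 0) = -2 + ((p**2 + p**2) + 0) = -2 + (2*p**2 + 0) = -2 + 2*p**2)
F = 210 (F = ((-2 + 2*(-5)**2) - 6)*5 = ((-2 + 2*25) - 6)*5 = ((-2 + 50) - 6)*5 = (48 - 6)*5 = 42*5 = 210)
6*(F - 9) = 6*(210 - 9) = 6*201 = 1206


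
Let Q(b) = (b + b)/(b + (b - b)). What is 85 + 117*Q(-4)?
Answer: 319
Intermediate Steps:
Q(b) = 2 (Q(b) = (2*b)/(b + 0) = (2*b)/b = 2)
85 + 117*Q(-4) = 85 + 117*2 = 85 + 234 = 319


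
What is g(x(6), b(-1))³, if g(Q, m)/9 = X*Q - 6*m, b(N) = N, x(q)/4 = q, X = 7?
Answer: 3840389496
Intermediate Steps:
x(q) = 4*q
g(Q, m) = -54*m + 63*Q (g(Q, m) = 9*(7*Q - 6*m) = 9*(-6*m + 7*Q) = -54*m + 63*Q)
g(x(6), b(-1))³ = (-54*(-1) + 63*(4*6))³ = (54 + 63*24)³ = (54 + 1512)³ = 1566³ = 3840389496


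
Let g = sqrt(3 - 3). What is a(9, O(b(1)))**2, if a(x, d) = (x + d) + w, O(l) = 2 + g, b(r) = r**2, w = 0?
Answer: 121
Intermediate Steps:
g = 0 (g = sqrt(0) = 0)
O(l) = 2 (O(l) = 2 + 0 = 2)
a(x, d) = d + x (a(x, d) = (x + d) + 0 = (d + x) + 0 = d + x)
a(9, O(b(1)))**2 = (2 + 9)**2 = 11**2 = 121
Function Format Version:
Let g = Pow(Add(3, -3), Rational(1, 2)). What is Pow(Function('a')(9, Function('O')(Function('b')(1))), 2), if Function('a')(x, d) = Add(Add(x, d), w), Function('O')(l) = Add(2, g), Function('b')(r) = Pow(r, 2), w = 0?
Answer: 121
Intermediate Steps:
g = 0 (g = Pow(0, Rational(1, 2)) = 0)
Function('O')(l) = 2 (Function('O')(l) = Add(2, 0) = 2)
Function('a')(x, d) = Add(d, x) (Function('a')(x, d) = Add(Add(x, d), 0) = Add(Add(d, x), 0) = Add(d, x))
Pow(Function('a')(9, Function('O')(Function('b')(1))), 2) = Pow(Add(2, 9), 2) = Pow(11, 2) = 121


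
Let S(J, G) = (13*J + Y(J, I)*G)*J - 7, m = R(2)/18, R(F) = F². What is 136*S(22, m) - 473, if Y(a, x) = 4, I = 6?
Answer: 7712519/9 ≈ 8.5695e+5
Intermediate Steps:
m = 2/9 (m = 2²/18 = 4*(1/18) = 2/9 ≈ 0.22222)
S(J, G) = -7 + J*(4*G + 13*J) (S(J, G) = (13*J + 4*G)*J - 7 = (4*G + 13*J)*J - 7 = J*(4*G + 13*J) - 7 = -7 + J*(4*G + 13*J))
136*S(22, m) - 473 = 136*(-7 + 13*22² + 4*(2/9)*22) - 473 = 136*(-7 + 13*484 + 176/9) - 473 = 136*(-7 + 6292 + 176/9) - 473 = 136*(56741/9) - 473 = 7716776/9 - 473 = 7712519/9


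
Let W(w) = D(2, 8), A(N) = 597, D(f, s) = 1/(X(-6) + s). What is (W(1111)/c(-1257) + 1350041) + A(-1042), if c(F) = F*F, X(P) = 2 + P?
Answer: 8536296885049/6320196 ≈ 1.3506e+6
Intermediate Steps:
D(f, s) = 1/(-4 + s) (D(f, s) = 1/((2 - 6) + s) = 1/(-4 + s))
c(F) = F²
W(w) = ¼ (W(w) = 1/(-4 + 8) = 1/4 = ¼)
(W(1111)/c(-1257) + 1350041) + A(-1042) = (1/(4*((-1257)²)) + 1350041) + 597 = ((¼)/1580049 + 1350041) + 597 = ((¼)*(1/1580049) + 1350041) + 597 = (1/6320196 + 1350041) + 597 = 8532523728037/6320196 + 597 = 8536296885049/6320196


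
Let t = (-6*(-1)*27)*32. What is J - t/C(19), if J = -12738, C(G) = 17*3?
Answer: -218274/17 ≈ -12840.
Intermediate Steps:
C(G) = 51
t = 5184 (t = (6*27)*32 = 162*32 = 5184)
J - t/C(19) = -12738 - 5184/51 = -12738 - 1*1728/17 = -12738 - 1728/17 = -218274/17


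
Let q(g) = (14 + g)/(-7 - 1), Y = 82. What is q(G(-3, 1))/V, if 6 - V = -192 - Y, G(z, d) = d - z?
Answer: -9/1120 ≈ -0.0080357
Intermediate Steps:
q(g) = -7/4 - g/8 (q(g) = (14 + g)/(-8) = (14 + g)*(-⅛) = -7/4 - g/8)
V = 280 (V = 6 - (-192 - 1*82) = 6 - (-192 - 82) = 6 - 1*(-274) = 6 + 274 = 280)
q(G(-3, 1))/V = (-7/4 - (1 - 1*(-3))/8)/280 = (-7/4 - (1 + 3)/8)*(1/280) = (-7/4 - ⅛*4)*(1/280) = (-7/4 - ½)*(1/280) = -9/4*1/280 = -9/1120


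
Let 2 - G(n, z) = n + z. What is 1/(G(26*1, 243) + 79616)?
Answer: 1/79349 ≈ 1.2603e-5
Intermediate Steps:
G(n, z) = 2 - n - z (G(n, z) = 2 - (n + z) = 2 + (-n - z) = 2 - n - z)
1/(G(26*1, 243) + 79616) = 1/((2 - 26 - 1*243) + 79616) = 1/((2 - 1*26 - 243) + 79616) = 1/((2 - 26 - 243) + 79616) = 1/(-267 + 79616) = 1/79349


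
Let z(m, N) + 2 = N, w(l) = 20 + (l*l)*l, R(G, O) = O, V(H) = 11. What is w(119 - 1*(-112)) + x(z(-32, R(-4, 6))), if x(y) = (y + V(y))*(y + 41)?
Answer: 12327086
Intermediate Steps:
w(l) = 20 + l**3 (w(l) = 20 + l**2*l = 20 + l**3)
z(m, N) = -2 + N
x(y) = (11 + y)*(41 + y) (x(y) = (y + 11)*(y + 41) = (11 + y)*(41 + y))
w(119 - 1*(-112)) + x(z(-32, R(-4, 6))) = (20 + (119 - 1*(-112))**3) + (451 + (-2 + 6)**2 + 52*(-2 + 6)) = (20 + (119 + 112)**3) + (451 + 4**2 + 52*4) = (20 + 231**3) + (451 + 16 + 208) = (20 + 12326391) + 675 = 12326411 + 675 = 12327086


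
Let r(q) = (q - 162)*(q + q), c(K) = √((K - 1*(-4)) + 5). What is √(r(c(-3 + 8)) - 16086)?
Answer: √(-16058 - 324*√14) ≈ 131.42*I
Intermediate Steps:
c(K) = √(9 + K) (c(K) = √((K + 4) + 5) = √((4 + K) + 5) = √(9 + K))
r(q) = 2*q*(-162 + q) (r(q) = (-162 + q)*(2*q) = 2*q*(-162 + q))
√(r(c(-3 + 8)) - 16086) = √(2*√(9 + (-3 + 8))*(-162 + √(9 + (-3 + 8))) - 16086) = √(2*√(9 + 5)*(-162 + √(9 + 5)) - 16086) = √(2*√14*(-162 + √14) - 16086) = √(-16086 + 2*√14*(-162 + √14))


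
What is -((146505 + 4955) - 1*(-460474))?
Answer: -611934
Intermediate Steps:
-((146505 + 4955) - 1*(-460474)) = -(151460 + 460474) = -1*611934 = -611934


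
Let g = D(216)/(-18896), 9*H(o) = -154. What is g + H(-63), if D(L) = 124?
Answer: -727775/42516 ≈ -17.118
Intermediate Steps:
H(o) = -154/9 (H(o) = (1/9)*(-154) = -154/9)
g = -31/4724 (g = 124/(-18896) = 124*(-1/18896) = -31/4724 ≈ -0.0065622)
g + H(-63) = -31/4724 - 154/9 = -727775/42516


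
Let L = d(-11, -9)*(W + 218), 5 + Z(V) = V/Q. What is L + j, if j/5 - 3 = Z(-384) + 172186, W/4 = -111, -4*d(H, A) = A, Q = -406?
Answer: 349328989/406 ≈ 8.6042e+5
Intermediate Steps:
Z(V) = -5 - V/406 (Z(V) = -5 + V/(-406) = -5 + V*(-1/406) = -5 - V/406)
d(H, A) = -A/4
W = -444 (W = 4*(-111) = -444)
L = -1017/2 (L = (-1/4*(-9))*(-444 + 218) = (9/4)*(-226) = -1017/2 ≈ -508.50)
j = 174767720/203 (j = 15 + 5*((-5 - 1/406*(-384)) + 172186) = 15 + 5*((-5 + 192/203) + 172186) = 15 + 5*(-823/203 + 172186) = 15 + 5*(34952935/203) = 15 + 174764675/203 = 174767720/203 ≈ 8.6093e+5)
L + j = -1017/2 + 174767720/203 = 349328989/406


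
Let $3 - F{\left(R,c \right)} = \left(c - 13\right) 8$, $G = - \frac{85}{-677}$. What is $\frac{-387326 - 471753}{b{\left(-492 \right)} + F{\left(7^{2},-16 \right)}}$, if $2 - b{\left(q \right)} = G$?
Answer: $- \frac{581596483}{160364} \approx -3626.7$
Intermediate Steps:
$G = \frac{85}{677}$ ($G = \left(-85\right) \left(- \frac{1}{677}\right) = \frac{85}{677} \approx 0.12555$)
$F{\left(R,c \right)} = 107 - 8 c$ ($F{\left(R,c \right)} = 3 - \left(c - 13\right) 8 = 3 - \left(-13 + c\right) 8 = 3 - \left(-104 + 8 c\right) = 107 - 8 c$)
$b{\left(q \right)} = \frac{1269}{677}$ ($b{\left(q \right)} = 2 - \frac{85}{677} = \frac{1269}{677}$)
$\frac{-387326 - 471753}{b{\left(-492 \right)} + F{\left(7^{2},-16 \right)}} = \frac{-387326 - 471753}{\frac{1269}{677} + \left(107 - -128\right)} = - \frac{859079}{\frac{1269}{677} + \left(107 + 128\right)} = - \frac{859079}{\frac{1269}{677} + 235} = - \frac{859079}{\frac{160364}{677}} = \left(-859079\right) \frac{677}{160364} = - \frac{581596483}{160364}$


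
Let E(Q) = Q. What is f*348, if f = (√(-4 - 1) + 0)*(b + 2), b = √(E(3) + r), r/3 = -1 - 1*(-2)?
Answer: 348*I*√5*(2 + √6) ≈ 3462.4*I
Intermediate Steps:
r = 3 (r = 3*(-1 - 1*(-2)) = 3*(-1 + 2) = 3*1 = 3)
b = √6 (b = √(3 + 3) = √6 ≈ 2.4495)
f = I*√5*(2 + √6) (f = (√(-4 - 1) + 0)*(√6 + 2) = (√(-5) + 0)*(2 + √6) = (I*√5 + 0)*(2 + √6) = (I*√5)*(2 + √6) = I*√5*(2 + √6) ≈ 9.9494*I)
f*348 = (I*√5*(2 + √6))*348 = 348*I*√5*(2 + √6)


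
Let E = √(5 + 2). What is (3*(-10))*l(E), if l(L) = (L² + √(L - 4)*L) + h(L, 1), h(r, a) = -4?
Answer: -90 - 30*I*√(28 - 7*√7) ≈ -90.0 - 92.368*I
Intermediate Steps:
E = √7 ≈ 2.6458
l(L) = -4 + L² + L*√(-4 + L) (l(L) = (L² + √(L - 4)*L) - 4 = (L² + √(-4 + L)*L) - 4 = (L² + L*√(-4 + L)) - 4 = -4 + L² + L*√(-4 + L))
(3*(-10))*l(E) = (3*(-10))*(-4 + (√7)² + √7*√(-4 + √7)) = -30*(-4 + 7 + √7*√(-4 + √7)) = -30*(3 + √7*√(-4 + √7)) = -90 - 30*√7*√(-4 + √7)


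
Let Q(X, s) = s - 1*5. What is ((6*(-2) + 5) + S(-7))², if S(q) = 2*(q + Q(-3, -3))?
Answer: 1369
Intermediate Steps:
Q(X, s) = -5 + s (Q(X, s) = s - 5 = -5 + s)
S(q) = -16 + 2*q (S(q) = 2*(q + (-5 - 3)) = 2*(q - 8) = 2*(-8 + q) = -16 + 2*q)
((6*(-2) + 5) + S(-7))² = ((6*(-2) + 5) + (-16 + 2*(-7)))² = ((-12 + 5) + (-16 - 14))² = (-7 - 30)² = (-37)² = 1369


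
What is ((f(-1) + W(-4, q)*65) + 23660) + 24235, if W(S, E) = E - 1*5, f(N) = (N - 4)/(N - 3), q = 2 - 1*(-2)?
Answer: 191325/4 ≈ 47831.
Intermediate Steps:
q = 4 (q = 2 + 2 = 4)
f(N) = (-4 + N)/(-3 + N)
W(S, E) = -5 + E (W(S, E) = E - 5 = -5 + E)
((f(-1) + W(-4, q)*65) + 23660) + 24235 = (((-4 - 1)/(-3 - 1) + (-5 + 4)*65) + 23660) + 24235 = ((-5/(-4) - 1*65) + 23660) + 24235 = ((-¼*(-5) - 65) + 23660) + 24235 = ((5/4 - 65) + 23660) + 24235 = (-255/4 + 23660) + 24235 = 94385/4 + 24235 = 191325/4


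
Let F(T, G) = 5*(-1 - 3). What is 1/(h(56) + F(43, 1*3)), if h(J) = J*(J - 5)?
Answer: 1/2836 ≈ 0.00035261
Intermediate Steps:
h(J) = J*(-5 + J)
F(T, G) = -20 (F(T, G) = 5*(-4) = -20)
1/(h(56) + F(43, 1*3)) = 1/(56*(-5 + 56) - 20) = 1/(56*51 - 20) = 1/(2856 - 20) = 1/2836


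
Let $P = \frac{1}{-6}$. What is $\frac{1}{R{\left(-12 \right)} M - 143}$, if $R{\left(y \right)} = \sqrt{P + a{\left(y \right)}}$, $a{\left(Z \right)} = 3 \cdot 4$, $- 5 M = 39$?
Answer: $- \frac{550}{75881} + \frac{5 \sqrt{426}}{75881} \approx -0.0058882$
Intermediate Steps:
$M = - \frac{39}{5}$ ($M = \left(- \frac{1}{5}\right) 39 = - \frac{39}{5} \approx -7.8$)
$a{\left(Z \right)} = 12$
$P = - \frac{1}{6} \approx -0.16667$
$R{\left(y \right)} = \frac{\sqrt{426}}{6}$ ($R{\left(y \right)} = \sqrt{- \frac{1}{6} + 12} = \sqrt{\frac{71}{6}} = \frac{\sqrt{426}}{6}$)
$\frac{1}{R{\left(-12 \right)} M - 143} = \frac{1}{\frac{\sqrt{426}}{6} \left(- \frac{39}{5}\right) - 143} = \frac{1}{- \frac{13 \sqrt{426}}{10} - 143} = \frac{1}{-143 - \frac{13 \sqrt{426}}{10}}$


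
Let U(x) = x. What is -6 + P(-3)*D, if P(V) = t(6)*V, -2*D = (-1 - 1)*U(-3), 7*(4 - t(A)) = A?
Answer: 156/7 ≈ 22.286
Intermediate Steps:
t(A) = 4 - A/7
D = -3 (D = -(-1 - 1)*(-3)/2 = -(-1)*(-3) = -½*6 = -3)
P(V) = 22*V/7 (P(V) = (4 - ⅐*6)*V = (4 - 6/7)*V = 22*V/7)
-6 + P(-3)*D = -6 + ((22/7)*(-3))*(-3) = -6 - 66/7*(-3) = -6 + 198/7 = 156/7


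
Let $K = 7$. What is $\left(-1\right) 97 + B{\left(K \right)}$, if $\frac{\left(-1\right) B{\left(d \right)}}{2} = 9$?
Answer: $-115$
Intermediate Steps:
$B{\left(d \right)} = -18$ ($B{\left(d \right)} = \left(-2\right) 9 = -18$)
$\left(-1\right) 97 + B{\left(K \right)} = \left(-1\right) 97 - 18 = -97 - 18 = -115$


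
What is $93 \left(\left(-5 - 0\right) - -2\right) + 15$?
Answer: $-264$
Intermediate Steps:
$93 \left(\left(-5 - 0\right) - -2\right) + 15 = 93 \left(\left(-5 + 0\right) + 2\right) + 15 = 93 \left(-5 + 2\right) + 15 = 93 \left(-3\right) + 15 = -279 + 15 = -264$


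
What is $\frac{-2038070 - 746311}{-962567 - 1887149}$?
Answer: $\frac{2784381}{2849716} \approx 0.97707$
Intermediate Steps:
$\frac{-2038070 - 746311}{-962567 - 1887149} = - \frac{2784381}{-2849716} = \left(-2784381\right) \left(- \frac{1}{2849716}\right) = \frac{2784381}{2849716}$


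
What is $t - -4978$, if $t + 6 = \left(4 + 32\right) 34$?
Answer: $6196$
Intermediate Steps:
$t = 1218$ ($t = -6 + \left(4 + 32\right) 34 = -6 + 36 \cdot 34 = -6 + 1224 = 1218$)
$t - -4978 = 1218 - -4978 = 1218 + 4978 = 6196$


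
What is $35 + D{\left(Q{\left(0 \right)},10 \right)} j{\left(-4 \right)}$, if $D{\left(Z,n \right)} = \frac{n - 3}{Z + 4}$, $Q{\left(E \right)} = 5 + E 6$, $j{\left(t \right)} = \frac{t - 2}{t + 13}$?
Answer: $\frac{931}{27} \approx 34.482$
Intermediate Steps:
$j{\left(t \right)} = \frac{-2 + t}{13 + t}$
$Q{\left(E \right)} = 5 + 6 E$
$D{\left(Z,n \right)} = \frac{-3 + n}{4 + Z}$
$35 + D{\left(Q{\left(0 \right)},10 \right)} j{\left(-4 \right)} = 35 + \frac{-3 + 10}{4 + \left(5 + 6 \cdot 0\right)} \frac{-2 - 4}{13 - 4} = 35 + \frac{1}{4 + \left(5 + 0\right)} 7 \cdot \frac{1}{9} \left(-6\right) = 35 + \frac{1}{4 + 5} \cdot 7 \cdot \frac{1}{9} \left(-6\right) = 35 + \frac{1}{9} \cdot 7 \left(- \frac{2}{3}\right) = 35 + \frac{7}{9} \left(- \frac{2}{3}\right) = 35 - \frac{14}{27} = \frac{931}{27}$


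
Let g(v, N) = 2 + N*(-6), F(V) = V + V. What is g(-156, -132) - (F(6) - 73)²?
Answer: -2927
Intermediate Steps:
F(V) = 2*V
g(v, N) = 2 - 6*N
g(-156, -132) - (F(6) - 73)² = (2 - 6*(-132)) - (2*6 - 73)² = (2 + 792) - (12 - 73)² = 794 - 1*(-61)² = 794 - 1*3721 = 794 - 3721 = -2927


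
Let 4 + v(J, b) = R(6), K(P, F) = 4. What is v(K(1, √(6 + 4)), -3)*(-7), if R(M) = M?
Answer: -14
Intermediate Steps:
v(J, b) = 2 (v(J, b) = -4 + 6 = 2)
v(K(1, √(6 + 4)), -3)*(-7) = 2*(-7) = -14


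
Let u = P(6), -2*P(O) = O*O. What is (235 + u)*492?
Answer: 106764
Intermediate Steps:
P(O) = -O**2/2 (P(O) = -O*O/2 = -O**2/2)
u = -18 (u = -1/2*6**2 = -1/2*36 = -18)
(235 + u)*492 = (235 - 18)*492 = 217*492 = 106764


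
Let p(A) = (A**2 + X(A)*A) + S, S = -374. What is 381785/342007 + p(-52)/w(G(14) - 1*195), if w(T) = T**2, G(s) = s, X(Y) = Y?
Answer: 14229321623/11204491327 ≈ 1.2700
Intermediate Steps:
p(A) = -374 + 2*A**2 (p(A) = (A**2 + A*A) - 374 = (A**2 + A**2) - 374 = 2*A**2 - 374 = -374 + 2*A**2)
381785/342007 + p(-52)/w(G(14) - 1*195) = 381785/342007 + (-374 + 2*(-52)**2)/((14 - 1*195)**2) = 381785*(1/342007) + (-374 + 2*2704)/((14 - 195)**2) = 381785/342007 + (-374 + 5408)/((-181)**2) = 381785/342007 + 5034/32761 = 14229321623/11204491327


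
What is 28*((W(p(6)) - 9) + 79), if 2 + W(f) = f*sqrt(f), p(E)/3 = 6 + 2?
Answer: 1904 + 1344*sqrt(6) ≈ 5196.1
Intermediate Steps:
p(E) = 24 (p(E) = 3*(6 + 2) = 3*8 = 24)
W(f) = -2 + f**(3/2) (W(f) = -2 + f*sqrt(f) = -2 + f**(3/2))
28*((W(p(6)) - 9) + 79) = 28*(((-2 + 24**(3/2)) - 9) + 79) = 28*(((-2 + 48*sqrt(6)) - 9) + 79) = 28*((-11 + 48*sqrt(6)) + 79) = 28*(68 + 48*sqrt(6)) = 1904 + 1344*sqrt(6)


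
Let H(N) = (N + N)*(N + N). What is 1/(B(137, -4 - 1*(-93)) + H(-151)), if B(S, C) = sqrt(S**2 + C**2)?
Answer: 45602/4159071463 - sqrt(26690)/8318142926 ≈ 1.0945e-5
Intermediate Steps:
B(S, C) = sqrt(C**2 + S**2)
H(N) = 4*N**2 (H(N) = (2*N)*(2*N) = 4*N**2)
1/(B(137, -4 - 1*(-93)) + H(-151)) = 1/(sqrt((-4 - 1*(-93))**2 + 137**2) + 4*(-151)**2) = 1/(sqrt((-4 + 93)**2 + 18769) + 4*22801) = 1/(sqrt(89**2 + 18769) + 91204) = 1/(sqrt(7921 + 18769) + 91204) = 1/(sqrt(26690) + 91204) = 1/(91204 + sqrt(26690))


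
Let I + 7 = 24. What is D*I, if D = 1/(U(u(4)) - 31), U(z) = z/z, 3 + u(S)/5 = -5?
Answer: -17/30 ≈ -0.56667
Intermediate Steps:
I = 17 (I = -7 + 24 = 17)
u(S) = -40 (u(S) = -15 + 5*(-5) = -15 - 25 = -40)
U(z) = 1
D = -1/30 (D = 1/(1 - 31) = 1/(-30) = -1/30 ≈ -0.033333)
D*I = -1/30*17 = -17/30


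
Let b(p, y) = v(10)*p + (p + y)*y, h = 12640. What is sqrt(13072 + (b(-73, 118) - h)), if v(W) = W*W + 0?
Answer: I*sqrt(1558) ≈ 39.471*I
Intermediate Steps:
v(W) = W**2 (v(W) = W**2 + 0 = W**2)
b(p, y) = 100*p + y*(p + y) (b(p, y) = 10**2*p + (p + y)*y = 100*p + y*(p + y))
sqrt(13072 + (b(-73, 118) - h)) = sqrt(13072 + ((118**2 + 100*(-73) - 73*118) - 1*12640)) = sqrt(13072 + ((13924 - 7300 - 8614) - 12640)) = sqrt(13072 + (-1990 - 12640)) = sqrt(13072 - 14630) = sqrt(-1558) = I*sqrt(1558)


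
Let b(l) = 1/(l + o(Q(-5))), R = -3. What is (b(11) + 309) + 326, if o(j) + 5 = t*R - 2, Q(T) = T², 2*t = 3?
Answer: 633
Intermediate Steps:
t = 3/2 (t = (½)*3 = 3/2 ≈ 1.5000)
o(j) = -23/2 (o(j) = -5 + ((3/2)*(-3) - 2) = -5 + (-9/2 - 2) = -5 - 13/2 = -23/2)
b(l) = 1/(-23/2 + l) (b(l) = 1/(l - 23/2) = 1/(-23/2 + l))
(b(11) + 309) + 326 = (2/(-23 + 2*11) + 309) + 326 = (2/(-23 + 22) + 309) + 326 = (2/(-1) + 309) + 326 = (2*(-1) + 309) + 326 = (-2 + 309) + 326 = 307 + 326 = 633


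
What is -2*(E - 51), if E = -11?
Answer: 124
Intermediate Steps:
-2*(E - 51) = -2*(-11 - 51) = -2*(-62) = 124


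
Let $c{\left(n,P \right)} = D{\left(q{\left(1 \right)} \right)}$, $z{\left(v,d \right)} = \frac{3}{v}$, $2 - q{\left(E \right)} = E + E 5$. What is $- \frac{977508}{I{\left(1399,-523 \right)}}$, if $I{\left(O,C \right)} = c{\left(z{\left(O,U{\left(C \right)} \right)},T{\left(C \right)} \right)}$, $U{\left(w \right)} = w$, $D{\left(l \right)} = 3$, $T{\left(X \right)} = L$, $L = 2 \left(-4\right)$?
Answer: $-325836$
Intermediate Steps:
$L = -8$
$T{\left(X \right)} = -8$
$q{\left(E \right)} = 2 - 6 E$ ($q{\left(E \right)} = 2 - \left(E + E 5\right) = 2 - \left(E + 5 E\right) = 2 - 6 E$)
$c{\left(n,P \right)} = 3$
$I{\left(O,C \right)} = 3$
$- \frac{977508}{I{\left(1399,-523 \right)}} = - \frac{977508}{3} = \left(-977508\right) \frac{1}{3} = -325836$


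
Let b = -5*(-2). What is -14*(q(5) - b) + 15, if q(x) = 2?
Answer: 127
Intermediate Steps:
b = 10
-14*(q(5) - b) + 15 = -14*(2 - 1*10) + 15 = -14*(2 - 10) + 15 = -14*(-8) + 15 = 112 + 15 = 127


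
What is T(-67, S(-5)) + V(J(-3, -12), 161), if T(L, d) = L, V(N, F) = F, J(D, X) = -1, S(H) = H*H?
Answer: 94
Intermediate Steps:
S(H) = H**2
T(-67, S(-5)) + V(J(-3, -12), 161) = -67 + 161 = 94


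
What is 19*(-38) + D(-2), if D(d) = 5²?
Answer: -697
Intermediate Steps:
D(d) = 25
19*(-38) + D(-2) = 19*(-38) + 25 = -722 + 25 = -697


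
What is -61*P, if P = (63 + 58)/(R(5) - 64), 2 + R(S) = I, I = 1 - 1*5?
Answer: 7381/70 ≈ 105.44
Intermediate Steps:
I = -4 (I = 1 - 5 = -4)
R(S) = -6 (R(S) = -2 - 4 = -6)
P = -121/70 (P = (63 + 58)/(-6 - 64) = 121/(-70) = 121*(-1/70) = -121/70 ≈ -1.7286)
-61*P = -61*(-121/70) = 7381/70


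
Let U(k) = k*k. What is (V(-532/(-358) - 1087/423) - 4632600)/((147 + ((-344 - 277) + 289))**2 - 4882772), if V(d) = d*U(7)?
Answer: 350770594895/367117433199 ≈ 0.95547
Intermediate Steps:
U(k) = k**2
V(d) = 49*d (V(d) = d*7**2 = d*49 = 49*d)
(V(-532/(-358) - 1087/423) - 4632600)/((147 + ((-344 - 277) + 289))**2 - 4882772) = (49*(-532/(-358) - 1087/423) - 4632600)/((147 + ((-344 - 277) + 289))**2 - 4882772) = (49*(-532*(-1/358) - 1087*1/423) - 4632600)/((147 + (-621 + 289))**2 - 4882772) = (49*(266/179 - 1087/423) - 4632600)/((147 - 332)**2 - 4882772) = (49*(-82055/75717) - 4632600)/((-185)**2 - 4882772) = (-4020695/75717 - 4632600)/(34225 - 4882772) = -350770594895/75717/(-4848547) = -350770594895/75717*(-1/4848547) = 350770594895/367117433199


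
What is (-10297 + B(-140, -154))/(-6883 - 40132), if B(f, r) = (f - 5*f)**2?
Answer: -303303/47015 ≈ -6.4512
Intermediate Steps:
B(f, r) = 16*f**2 (B(f, r) = (-4*f)**2 = 16*f**2)
(-10297 + B(-140, -154))/(-6883 - 40132) = (-10297 + 16*(-140)**2)/(-6883 - 40132) = (-10297 + 16*19600)/(-47015) = (-10297 + 313600)*(-1/47015) = 303303*(-1/47015) = -303303/47015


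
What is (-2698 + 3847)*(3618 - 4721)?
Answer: -1267347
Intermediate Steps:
(-2698 + 3847)*(3618 - 4721) = 1149*(-1103) = -1267347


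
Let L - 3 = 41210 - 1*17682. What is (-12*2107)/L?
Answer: -25284/23531 ≈ -1.0745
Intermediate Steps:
L = 23531 (L = 3 + (41210 - 1*17682) = 3 + (41210 - 17682) = 3 + 23528 = 23531)
(-12*2107)/L = -12*2107/23531 = -25284*1/23531 = -25284/23531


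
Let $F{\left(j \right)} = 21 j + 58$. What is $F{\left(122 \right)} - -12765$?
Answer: $15385$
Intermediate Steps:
$F{\left(j \right)} = 58 + 21 j$
$F{\left(122 \right)} - -12765 = \left(58 + 21 \cdot 122\right) - -12765 = \left(58 + 2562\right) + 12765 = 2620 + 12765 = 15385$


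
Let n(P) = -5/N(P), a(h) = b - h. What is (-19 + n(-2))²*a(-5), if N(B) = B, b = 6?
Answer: 11979/4 ≈ 2994.8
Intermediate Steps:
a(h) = 6 - h
n(P) = -5/P
(-19 + n(-2))²*a(-5) = (-19 - 5/(-2))²*(6 - 1*(-5)) = (-19 - 5*(-½))²*(6 + 5) = (-19 + 5/2)²*11 = (-33/2)²*11 = (1089/4)*11 = 11979/4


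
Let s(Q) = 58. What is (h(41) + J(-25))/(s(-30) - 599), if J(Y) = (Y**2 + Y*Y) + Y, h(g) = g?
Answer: -1266/541 ≈ -2.3401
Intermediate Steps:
J(Y) = Y + 2*Y**2 (J(Y) = (Y**2 + Y**2) + Y = 2*Y**2 + Y = Y + 2*Y**2)
(h(41) + J(-25))/(s(-30) - 599) = (41 - 25*(1 + 2*(-25)))/(58 - 599) = (41 - 25*(1 - 50))/(-541) = (41 - 25*(-49))*(-1/541) = (41 + 1225)*(-1/541) = 1266*(-1/541) = -1266/541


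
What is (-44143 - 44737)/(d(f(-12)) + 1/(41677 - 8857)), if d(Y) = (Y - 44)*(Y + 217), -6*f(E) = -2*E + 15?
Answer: 729260400/87221201 ≈ 8.3610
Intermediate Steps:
f(E) = -5/2 + E/3 (f(E) = -(-2*E + 15)/6 = -(15 - 2*E)/6 = -5/2 + E/3)
d(Y) = (-44 + Y)*(217 + Y)
(-44143 - 44737)/(d(f(-12)) + 1/(41677 - 8857)) = (-44143 - 44737)/((-9548 + (-5/2 + (1/3)*(-12))**2 + 173*(-5/2 + (1/3)*(-12))) + 1/(41677 - 8857)) = -88880/((-9548 + (-5/2 - 4)**2 + 173*(-5/2 - 4)) + 1/32820) = -88880/((-9548 + (-13/2)**2 + 173*(-13/2)) + 1/32820) = -88880/((-9548 + 169/4 - 2249/2) + 1/32820) = -88880/(-42521/4 + 1/32820) = -88880/(-87221201/8205) = -88880*(-8205/87221201) = 729260400/87221201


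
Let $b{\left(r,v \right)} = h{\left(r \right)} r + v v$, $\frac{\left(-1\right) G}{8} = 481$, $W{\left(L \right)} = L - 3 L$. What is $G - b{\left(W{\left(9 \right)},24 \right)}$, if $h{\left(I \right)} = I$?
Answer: $-4748$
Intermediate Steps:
$W{\left(L \right)} = - 2 L$
$G = -3848$ ($G = \left(-8\right) 481 = -3848$)
$b{\left(r,v \right)} = r^{2} + v^{2}$ ($b{\left(r,v \right)} = r r + v v = r^{2} + v^{2}$)
$G - b{\left(W{\left(9 \right)},24 \right)} = -3848 - \left(\left(\left(-2\right) 9\right)^{2} + 24^{2}\right) = -3848 - \left(\left(-18\right)^{2} + 576\right) = -3848 - \left(324 + 576\right) = -3848 - 900 = -4748$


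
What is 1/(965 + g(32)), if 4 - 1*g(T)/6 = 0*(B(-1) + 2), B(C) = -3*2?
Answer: 1/989 ≈ 0.0010111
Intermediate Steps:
B(C) = -6
g(T) = 24 (g(T) = 24 - 0*(-6 + 2) = 24 - 0*(-4) = 24 - 6*0 = 24 + 0 = 24)
1/(965 + g(32)) = 1/(965 + 24) = 1/989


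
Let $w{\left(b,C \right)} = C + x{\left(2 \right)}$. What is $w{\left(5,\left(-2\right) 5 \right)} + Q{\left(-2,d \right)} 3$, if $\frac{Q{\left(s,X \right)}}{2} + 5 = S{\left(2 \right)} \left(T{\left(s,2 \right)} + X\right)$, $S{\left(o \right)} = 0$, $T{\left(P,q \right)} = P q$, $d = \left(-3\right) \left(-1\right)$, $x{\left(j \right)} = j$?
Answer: $-38$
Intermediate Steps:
$d = 3$
$Q{\left(s,X \right)} = -10$ ($Q{\left(s,X \right)} = -10 + 2 \cdot 0 \left(s 2 + X\right) = -10 + 2 \cdot 0 \left(2 s + X\right) = -10 + 2 \cdot 0 \left(X + 2 s\right) = -10 + 2 \cdot 0 = -10 + 0 = -10$)
$w{\left(b,C \right)} = 2 + C$ ($w{\left(b,C \right)} = C + 2 = 2 + C$)
$w{\left(5,\left(-2\right) 5 \right)} + Q{\left(-2,d \right)} 3 = \left(2 - 10\right) - 30 = -8 - 30 = -38$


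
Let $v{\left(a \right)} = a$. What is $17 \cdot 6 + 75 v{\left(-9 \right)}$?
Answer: $-573$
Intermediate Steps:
$17 \cdot 6 + 75 v{\left(-9 \right)} = 17 \cdot 6 + 75 \left(-9\right) = 102 - 675 = -573$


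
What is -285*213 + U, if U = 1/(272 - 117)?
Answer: -9409274/155 ≈ -60705.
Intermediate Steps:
U = 1/155 ≈ 0.0064516
-285*213 + U = -285*213 + 1/155 = -60705 + 1/155 = -9409274/155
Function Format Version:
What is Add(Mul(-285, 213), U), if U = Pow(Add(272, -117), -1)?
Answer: Rational(-9409274, 155) ≈ -60705.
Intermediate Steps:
U = Rational(1, 155) (U = Pow(155, -1) = Rational(1, 155) ≈ 0.0064516)
Add(Mul(-285, 213), U) = Add(Mul(-285, 213), Rational(1, 155)) = Add(-60705, Rational(1, 155)) = Rational(-9409274, 155)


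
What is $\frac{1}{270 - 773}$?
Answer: $- \frac{1}{503} \approx -0.0019881$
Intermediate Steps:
$\frac{1}{270 - 773} = \frac{1}{-503} = - \frac{1}{503}$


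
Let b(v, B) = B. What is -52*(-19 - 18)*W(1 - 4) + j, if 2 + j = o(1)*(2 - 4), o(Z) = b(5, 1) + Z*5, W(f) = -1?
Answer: -1938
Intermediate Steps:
o(Z) = 1 + 5*Z (o(Z) = 1 + Z*5 = 1 + 5*Z)
j = -14 (j = -2 + (1 + 5*1)*(2 - 4) = -2 + (1 + 5)*(-2) = -2 + 6*(-2) = -2 - 12 = -14)
-52*(-19 - 18)*W(1 - 4) + j = -52*(-19 - 18)*(-1) - 14 = -(-1924)*(-1) - 14 = -52*37 - 14 = -1924 - 14 = -1938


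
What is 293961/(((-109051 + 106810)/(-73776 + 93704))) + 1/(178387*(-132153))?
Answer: -15344443751833798081/5870019925539 ≈ -2.6140e+6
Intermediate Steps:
293961/(((-109051 + 106810)/(-73776 + 93704))) + 1/(178387*(-132153)) = 293961/((-2241/19928)) + (1/178387)*(-1/132153) = 293961/((-2241*1/19928)) - 1/23574377211 = 293961/(-2241/19928) - 1/23574377211 = 293961*(-19928/2241) - 1/23574377211 = -1952684936/747 - 1/23574377211 = -15344443751833798081/5870019925539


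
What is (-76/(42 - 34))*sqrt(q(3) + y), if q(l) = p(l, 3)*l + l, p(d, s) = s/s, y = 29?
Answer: -19*sqrt(35)/2 ≈ -56.203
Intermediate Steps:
p(d, s) = 1
q(l) = 2*l (q(l) = 1*l + l = l + l = 2*l)
(-76/(42 - 34))*sqrt(q(3) + y) = (-76/(42 - 34))*sqrt(2*3 + 29) = (-76/8)*sqrt(6 + 29) = ((1/8)*(-76))*sqrt(35) = -19*sqrt(35)/2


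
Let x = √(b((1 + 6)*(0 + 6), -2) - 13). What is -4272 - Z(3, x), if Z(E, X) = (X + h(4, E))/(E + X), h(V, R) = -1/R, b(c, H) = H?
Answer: (-12819*√15 + 38447*I)/(3*(√15 - 3*I)) ≈ -4272.6 - 0.53791*I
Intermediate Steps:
x = I*√15 (x = √(-2 - 13) = √(-15) = I*√15 ≈ 3.873*I)
Z(E, X) = (X - 1/E)/(E + X)
-4272 - Z(3, x) = -4272 - (-1 + 3*(I*√15))/(3*(3 + I*√15)) = -4272 - (-1 + 3*I*√15)/(3*(3 + I*√15))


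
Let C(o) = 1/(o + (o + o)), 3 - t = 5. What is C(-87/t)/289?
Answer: 2/75429 ≈ 2.6515e-5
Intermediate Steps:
t = -2 (t = 3 - 1*5 = 3 - 5 = -2)
C(o) = 1/(3*o) (C(o) = 1/(o + 2*o) = 1/(3*o))
C(-87/t)/289 = (1/(3*((-87/(-2)))))/289 = (1/(3*((-87*(-½)))))*(1/289) = (1/(3*(87/2)))*(1/289) = ((⅓)*(2/87))*(1/289) = (2/261)*(1/289) = 2/75429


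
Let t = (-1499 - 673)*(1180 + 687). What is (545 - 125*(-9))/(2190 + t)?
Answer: -835/2026467 ≈ -0.00041205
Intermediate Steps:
t = -4055124 (t = -2172*1867 = -4055124)
(545 - 125*(-9))/(2190 + t) = (545 - 125*(-9))/(2190 - 4055124) = (545 + 1125)/(-4052934) = 1670*(-1/4052934) = -835/2026467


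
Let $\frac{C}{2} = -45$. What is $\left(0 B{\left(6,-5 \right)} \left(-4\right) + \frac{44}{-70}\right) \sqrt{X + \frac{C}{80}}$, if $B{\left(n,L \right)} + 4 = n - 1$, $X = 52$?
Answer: $- \frac{11 \sqrt{814}}{70} \approx -4.4834$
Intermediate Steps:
$C = -90$ ($C = 2 \left(-45\right) = -90$)
$B{\left(n,L \right)} = -5 + n$ ($B{\left(n,L \right)} = -4 + \left(n - 1\right) = -4 + \left(-1 + n\right) = -5 + n$)
$\left(0 B{\left(6,-5 \right)} \left(-4\right) + \frac{44}{-70}\right) \sqrt{X + \frac{C}{80}} = \left(0 \left(-5 + 6\right) \left(-4\right) + \frac{44}{-70}\right) \sqrt{52 - \frac{90}{80}} = \left(0 \cdot 1 \left(-4\right) + 44 \left(- \frac{1}{70}\right)\right) \sqrt{52 - \frac{9}{8}} = \left(0 \left(-4\right) - \frac{22}{35}\right) \sqrt{52 - \frac{9}{8}} = \left(0 - \frac{22}{35}\right) \sqrt{\frac{407}{8}} = - \frac{22 \frac{\sqrt{814}}{4}}{35} = - \frac{11 \sqrt{814}}{70}$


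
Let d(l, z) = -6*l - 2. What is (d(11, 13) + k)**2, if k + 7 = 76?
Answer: 1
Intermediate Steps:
d(l, z) = -2 - 6*l
k = 69 (k = -7 + 76 = 69)
(d(11, 13) + k)**2 = ((-2 - 6*11) + 69)**2 = ((-2 - 66) + 69)**2 = (-68 + 69)**2 = 1**2 = 1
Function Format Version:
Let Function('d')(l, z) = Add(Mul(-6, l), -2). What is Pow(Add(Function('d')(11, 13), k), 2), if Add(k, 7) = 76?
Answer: 1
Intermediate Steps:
Function('d')(l, z) = Add(-2, Mul(-6, l))
k = 69 (k = Add(-7, 76) = 69)
Pow(Add(Function('d')(11, 13), k), 2) = Pow(Add(Add(-2, Mul(-6, 11)), 69), 2) = Pow(Add(Add(-2, -66), 69), 2) = Pow(Add(-68, 69), 2) = Pow(1, 2) = 1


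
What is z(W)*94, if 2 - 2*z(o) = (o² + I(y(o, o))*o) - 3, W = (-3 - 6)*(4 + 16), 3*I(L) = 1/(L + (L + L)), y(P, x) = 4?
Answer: -1522330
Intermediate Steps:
I(L) = 1/(9*L) (I(L) = 1/(3*(L + (L + L))) = 1/(3*(L + 2*L)) = 1/(3*((3*L))) = (1/(3*L))/3 = 1/(9*L))
W = -180 (W = -9*20 = -180)
z(o) = 5/2 - o²/2 - o/72 (z(o) = 1 - ((o² + ((⅑)/4)*o) - 3)/2 = 1 - ((o² + ((⅑)*(¼))*o) - 3)/2 = 1 - ((o² + o/36) - 3)/2 = 1 - (-3 + o² + o/36)/2 = 1 + (3/2 - o²/2 - o/72) = 5/2 - o²/2 - o/72)
z(W)*94 = (5/2 - ½*(-180)² - 1/72*(-180))*94 = (5/2 - ½*32400 + 5/2)*94 = (5/2 - 16200 + 5/2)*94 = -16195*94 = -1522330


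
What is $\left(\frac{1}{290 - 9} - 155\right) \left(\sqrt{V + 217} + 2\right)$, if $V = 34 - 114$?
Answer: $- \frac{87108}{281} - \frac{43554 \sqrt{137}}{281} \approx -2124.2$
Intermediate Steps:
$V = -80$ ($V = 34 - 114 = -80$)
$\left(\frac{1}{290 - 9} - 155\right) \left(\sqrt{V + 217} + 2\right) = \left(\frac{1}{290 - 9} - 155\right) \left(\sqrt{-80 + 217} + 2\right) = \left(\frac{1}{281} - 155\right) \left(\sqrt{137} + 2\right) = \left(\frac{1}{281} - 155\right) \left(2 + \sqrt{137}\right) = - \frac{43554 \left(2 + \sqrt{137}\right)}{281} = - \frac{87108}{281} - \frac{43554 \sqrt{137}}{281}$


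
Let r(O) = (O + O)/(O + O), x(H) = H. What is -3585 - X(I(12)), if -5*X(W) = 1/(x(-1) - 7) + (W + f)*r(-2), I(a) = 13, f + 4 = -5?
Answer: -143369/40 ≈ -3584.2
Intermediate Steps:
f = -9 (f = -4 - 5 = -9)
r(O) = 1 (r(O) = (2*O)/((2*O)) = (2*O)*(1/(2*O)) = 1)
X(W) = 73/40 - W/5 (X(W) = -(1/(-1 - 7) + (W - 9)*1)/5 = -(1/(-8) + (-9 + W)*1)/5 = -(-⅛ + (-9 + W))/5 = -(-73/8 + W)/5 = 73/40 - W/5)
-3585 - X(I(12)) = -3585 - (73/40 - ⅕*13) = -3585 - (73/40 - 13/5) = -3585 - 1*(-31/40) = -3585 + 31/40 = -143369/40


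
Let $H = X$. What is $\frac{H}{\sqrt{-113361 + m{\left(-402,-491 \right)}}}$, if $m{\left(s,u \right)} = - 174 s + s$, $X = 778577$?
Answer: $- \frac{778577 i \sqrt{43815}}{43815} \approx - 3719.5 i$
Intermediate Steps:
$H = 778577$
$m{\left(s,u \right)} = - 173 s$
$\frac{H}{\sqrt{-113361 + m{\left(-402,-491 \right)}}} = \frac{778577}{\sqrt{-113361 - -69546}} = \frac{778577}{\sqrt{-113361 + 69546}} = \frac{778577}{\sqrt{-43815}} = \frac{778577}{i \sqrt{43815}} = 778577 \left(- \frac{i \sqrt{43815}}{43815}\right) = - \frac{778577 i \sqrt{43815}}{43815}$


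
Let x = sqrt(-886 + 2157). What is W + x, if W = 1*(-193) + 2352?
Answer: 2159 + sqrt(1271) ≈ 2194.7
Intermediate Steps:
x = sqrt(1271) ≈ 35.651
W = 2159 (W = -193 + 2352 = 2159)
W + x = 2159 + sqrt(1271)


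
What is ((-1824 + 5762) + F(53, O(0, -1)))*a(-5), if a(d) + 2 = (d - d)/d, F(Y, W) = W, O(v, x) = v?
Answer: -7876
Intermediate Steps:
a(d) = -2 (a(d) = -2 + (d - d)/d = -2 + 0/d = -2 + 0 = -2)
((-1824 + 5762) + F(53, O(0, -1)))*a(-5) = ((-1824 + 5762) + 0)*(-2) = (3938 + 0)*(-2) = 3938*(-2) = -7876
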